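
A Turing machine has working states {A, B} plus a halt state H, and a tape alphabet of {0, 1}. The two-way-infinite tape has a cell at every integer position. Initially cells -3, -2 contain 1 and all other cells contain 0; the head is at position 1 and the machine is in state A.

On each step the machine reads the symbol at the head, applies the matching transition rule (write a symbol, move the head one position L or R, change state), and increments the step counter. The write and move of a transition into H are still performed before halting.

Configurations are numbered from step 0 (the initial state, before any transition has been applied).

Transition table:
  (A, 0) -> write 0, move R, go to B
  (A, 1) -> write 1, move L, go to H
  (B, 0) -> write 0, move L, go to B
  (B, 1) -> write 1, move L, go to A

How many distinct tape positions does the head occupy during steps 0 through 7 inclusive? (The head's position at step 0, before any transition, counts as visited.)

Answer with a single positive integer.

Step 1: in state A at pos 1, read 0 -> (A,0)->write 0,move R,goto B. Now: state=B, head=2, tape[-4..3]=01100000 (head:       ^)
Step 2: in state B at pos 2, read 0 -> (B,0)->write 0,move L,goto B. Now: state=B, head=1, tape[-4..3]=01100000 (head:      ^)
Step 3: in state B at pos 1, read 0 -> (B,0)->write 0,move L,goto B. Now: state=B, head=0, tape[-4..3]=01100000 (head:     ^)
Step 4: in state B at pos 0, read 0 -> (B,0)->write 0,move L,goto B. Now: state=B, head=-1, tape[-4..3]=01100000 (head:    ^)
Step 5: in state B at pos -1, read 0 -> (B,0)->write 0,move L,goto B. Now: state=B, head=-2, tape[-4..3]=01100000 (head:   ^)
Step 6: in state B at pos -2, read 1 -> (B,1)->write 1,move L,goto A. Now: state=A, head=-3, tape[-4..3]=01100000 (head:  ^)
Step 7: in state A at pos -3, read 1 -> (A,1)->write 1,move L,goto H. Now: state=H, head=-4, tape[-5..3]=001100000 (head:  ^)
Head positions at steps 0..7: starting at 1, distinct positions visited = {-4, -3, -2, -1, 0, 1, 2} -> 7 position(s)

Answer: 7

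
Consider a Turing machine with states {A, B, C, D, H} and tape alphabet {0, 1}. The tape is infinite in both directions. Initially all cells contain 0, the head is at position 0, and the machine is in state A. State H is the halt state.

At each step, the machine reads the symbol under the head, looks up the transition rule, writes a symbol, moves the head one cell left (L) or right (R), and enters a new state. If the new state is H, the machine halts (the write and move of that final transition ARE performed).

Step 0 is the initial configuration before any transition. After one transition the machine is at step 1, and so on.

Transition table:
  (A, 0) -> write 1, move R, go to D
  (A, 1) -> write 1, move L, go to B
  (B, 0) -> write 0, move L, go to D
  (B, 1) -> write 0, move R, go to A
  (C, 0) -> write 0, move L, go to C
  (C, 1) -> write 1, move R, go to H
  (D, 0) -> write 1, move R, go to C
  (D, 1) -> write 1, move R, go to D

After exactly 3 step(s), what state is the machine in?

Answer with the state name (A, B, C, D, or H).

Step 1: in state A at pos 0, read 0 -> (A,0)->write 1,move R,goto D. Now: state=D, head=1, tape[-1..2]=0100 (head:   ^)
Step 2: in state D at pos 1, read 0 -> (D,0)->write 1,move R,goto C. Now: state=C, head=2, tape[-1..3]=01100 (head:    ^)
Step 3: in state C at pos 2, read 0 -> (C,0)->write 0,move L,goto C. Now: state=C, head=1, tape[-1..3]=01100 (head:   ^)

Answer: C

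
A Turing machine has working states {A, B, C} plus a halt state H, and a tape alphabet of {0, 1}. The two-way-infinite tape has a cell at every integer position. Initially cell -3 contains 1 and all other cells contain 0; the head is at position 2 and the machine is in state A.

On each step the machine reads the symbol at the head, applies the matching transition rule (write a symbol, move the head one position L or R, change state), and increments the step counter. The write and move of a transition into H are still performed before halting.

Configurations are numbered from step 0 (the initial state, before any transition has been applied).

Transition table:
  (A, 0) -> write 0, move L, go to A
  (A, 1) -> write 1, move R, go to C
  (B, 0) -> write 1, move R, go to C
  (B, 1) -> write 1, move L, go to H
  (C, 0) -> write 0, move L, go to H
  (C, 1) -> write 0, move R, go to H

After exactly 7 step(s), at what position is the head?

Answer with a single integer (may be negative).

Answer: -3

Derivation:
Step 1: in state A at pos 2, read 0 -> (A,0)->write 0,move L,goto A. Now: state=A, head=1, tape[-4..3]=01000000 (head:      ^)
Step 2: in state A at pos 1, read 0 -> (A,0)->write 0,move L,goto A. Now: state=A, head=0, tape[-4..3]=01000000 (head:     ^)
Step 3: in state A at pos 0, read 0 -> (A,0)->write 0,move L,goto A. Now: state=A, head=-1, tape[-4..3]=01000000 (head:    ^)
Step 4: in state A at pos -1, read 0 -> (A,0)->write 0,move L,goto A. Now: state=A, head=-2, tape[-4..3]=01000000 (head:   ^)
Step 5: in state A at pos -2, read 0 -> (A,0)->write 0,move L,goto A. Now: state=A, head=-3, tape[-4..3]=01000000 (head:  ^)
Step 6: in state A at pos -3, read 1 -> (A,1)->write 1,move R,goto C. Now: state=C, head=-2, tape[-4..3]=01000000 (head:   ^)
Step 7: in state C at pos -2, read 0 -> (C,0)->write 0,move L,goto H. Now: state=H, head=-3, tape[-4..3]=01000000 (head:  ^)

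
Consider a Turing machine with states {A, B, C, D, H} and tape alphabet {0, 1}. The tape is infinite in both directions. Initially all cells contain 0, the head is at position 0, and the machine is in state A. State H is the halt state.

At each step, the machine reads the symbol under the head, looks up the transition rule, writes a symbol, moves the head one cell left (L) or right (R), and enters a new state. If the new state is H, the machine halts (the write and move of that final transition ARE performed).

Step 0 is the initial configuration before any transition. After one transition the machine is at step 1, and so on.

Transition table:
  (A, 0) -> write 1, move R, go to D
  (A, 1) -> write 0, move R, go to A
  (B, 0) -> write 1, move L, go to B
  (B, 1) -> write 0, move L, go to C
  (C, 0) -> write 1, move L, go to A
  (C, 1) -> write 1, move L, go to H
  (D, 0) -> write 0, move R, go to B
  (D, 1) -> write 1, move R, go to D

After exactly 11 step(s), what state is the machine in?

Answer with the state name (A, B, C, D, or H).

Answer: A

Derivation:
Step 1: in state A at pos 0, read 0 -> (A,0)->write 1,move R,goto D. Now: state=D, head=1, tape[-1..2]=0100 (head:   ^)
Step 2: in state D at pos 1, read 0 -> (D,0)->write 0,move R,goto B. Now: state=B, head=2, tape[-1..3]=01000 (head:    ^)
Step 3: in state B at pos 2, read 0 -> (B,0)->write 1,move L,goto B. Now: state=B, head=1, tape[-1..3]=01010 (head:   ^)
Step 4: in state B at pos 1, read 0 -> (B,0)->write 1,move L,goto B. Now: state=B, head=0, tape[-1..3]=01110 (head:  ^)
Step 5: in state B at pos 0, read 1 -> (B,1)->write 0,move L,goto C. Now: state=C, head=-1, tape[-2..3]=000110 (head:  ^)
Step 6: in state C at pos -1, read 0 -> (C,0)->write 1,move L,goto A. Now: state=A, head=-2, tape[-3..3]=0010110 (head:  ^)
Step 7: in state A at pos -2, read 0 -> (A,0)->write 1,move R,goto D. Now: state=D, head=-1, tape[-3..3]=0110110 (head:   ^)
Step 8: in state D at pos -1, read 1 -> (D,1)->write 1,move R,goto D. Now: state=D, head=0, tape[-3..3]=0110110 (head:    ^)
Step 9: in state D at pos 0, read 0 -> (D,0)->write 0,move R,goto B. Now: state=B, head=1, tape[-3..3]=0110110 (head:     ^)
Step 10: in state B at pos 1, read 1 -> (B,1)->write 0,move L,goto C. Now: state=C, head=0, tape[-3..3]=0110010 (head:    ^)
Step 11: in state C at pos 0, read 0 -> (C,0)->write 1,move L,goto A. Now: state=A, head=-1, tape[-3..3]=0111010 (head:   ^)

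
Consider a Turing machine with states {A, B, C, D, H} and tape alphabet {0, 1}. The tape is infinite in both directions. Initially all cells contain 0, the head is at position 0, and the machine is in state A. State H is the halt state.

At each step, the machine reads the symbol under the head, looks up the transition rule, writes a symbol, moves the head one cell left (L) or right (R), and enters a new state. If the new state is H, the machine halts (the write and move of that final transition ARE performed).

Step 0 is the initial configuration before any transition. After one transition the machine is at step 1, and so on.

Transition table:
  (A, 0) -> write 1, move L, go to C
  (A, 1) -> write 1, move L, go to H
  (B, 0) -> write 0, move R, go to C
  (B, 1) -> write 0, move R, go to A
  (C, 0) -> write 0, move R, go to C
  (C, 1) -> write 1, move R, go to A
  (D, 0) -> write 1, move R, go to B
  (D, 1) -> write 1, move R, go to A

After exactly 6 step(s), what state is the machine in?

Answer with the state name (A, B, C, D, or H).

Step 1: in state A at pos 0, read 0 -> (A,0)->write 1,move L,goto C. Now: state=C, head=-1, tape[-2..1]=0010 (head:  ^)
Step 2: in state C at pos -1, read 0 -> (C,0)->write 0,move R,goto C. Now: state=C, head=0, tape[-2..1]=0010 (head:   ^)
Step 3: in state C at pos 0, read 1 -> (C,1)->write 1,move R,goto A. Now: state=A, head=1, tape[-2..2]=00100 (head:    ^)
Step 4: in state A at pos 1, read 0 -> (A,0)->write 1,move L,goto C. Now: state=C, head=0, tape[-2..2]=00110 (head:   ^)
Step 5: in state C at pos 0, read 1 -> (C,1)->write 1,move R,goto A. Now: state=A, head=1, tape[-2..2]=00110 (head:    ^)
Step 6: in state A at pos 1, read 1 -> (A,1)->write 1,move L,goto H. Now: state=H, head=0, tape[-2..2]=00110 (head:   ^)

Answer: H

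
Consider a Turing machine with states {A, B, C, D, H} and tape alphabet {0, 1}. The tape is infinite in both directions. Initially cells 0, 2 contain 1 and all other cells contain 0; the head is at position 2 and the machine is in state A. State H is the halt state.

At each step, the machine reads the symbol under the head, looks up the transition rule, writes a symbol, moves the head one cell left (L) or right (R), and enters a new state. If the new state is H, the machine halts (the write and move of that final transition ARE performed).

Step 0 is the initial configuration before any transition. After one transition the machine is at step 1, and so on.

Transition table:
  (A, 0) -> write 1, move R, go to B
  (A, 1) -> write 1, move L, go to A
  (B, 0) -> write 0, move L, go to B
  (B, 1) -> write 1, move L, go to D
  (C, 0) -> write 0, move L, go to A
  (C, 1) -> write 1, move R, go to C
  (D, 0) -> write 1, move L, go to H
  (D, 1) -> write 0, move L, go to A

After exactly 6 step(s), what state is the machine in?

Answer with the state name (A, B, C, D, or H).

Step 1: in state A at pos 2, read 1 -> (A,1)->write 1,move L,goto A. Now: state=A, head=1, tape[-1..3]=01010 (head:   ^)
Step 2: in state A at pos 1, read 0 -> (A,0)->write 1,move R,goto B. Now: state=B, head=2, tape[-1..3]=01110 (head:    ^)
Step 3: in state B at pos 2, read 1 -> (B,1)->write 1,move L,goto D. Now: state=D, head=1, tape[-1..3]=01110 (head:   ^)
Step 4: in state D at pos 1, read 1 -> (D,1)->write 0,move L,goto A. Now: state=A, head=0, tape[-1..3]=01010 (head:  ^)
Step 5: in state A at pos 0, read 1 -> (A,1)->write 1,move L,goto A. Now: state=A, head=-1, tape[-2..3]=001010 (head:  ^)
Step 6: in state A at pos -1, read 0 -> (A,0)->write 1,move R,goto B. Now: state=B, head=0, tape[-2..3]=011010 (head:   ^)

Answer: B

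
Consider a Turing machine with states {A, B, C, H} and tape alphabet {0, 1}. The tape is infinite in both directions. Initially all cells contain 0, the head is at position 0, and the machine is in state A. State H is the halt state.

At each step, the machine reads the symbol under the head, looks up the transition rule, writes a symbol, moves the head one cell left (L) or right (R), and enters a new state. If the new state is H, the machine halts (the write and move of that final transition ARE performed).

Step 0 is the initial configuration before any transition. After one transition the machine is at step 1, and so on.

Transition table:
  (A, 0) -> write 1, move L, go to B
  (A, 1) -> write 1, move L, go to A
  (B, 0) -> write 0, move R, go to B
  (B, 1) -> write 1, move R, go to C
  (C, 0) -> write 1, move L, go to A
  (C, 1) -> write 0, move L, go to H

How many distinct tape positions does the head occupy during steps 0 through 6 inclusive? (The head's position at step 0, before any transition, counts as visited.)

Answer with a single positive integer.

Step 1: in state A at pos 0, read 0 -> (A,0)->write 1,move L,goto B. Now: state=B, head=-1, tape[-2..1]=0010 (head:  ^)
Step 2: in state B at pos -1, read 0 -> (B,0)->write 0,move R,goto B. Now: state=B, head=0, tape[-2..1]=0010 (head:   ^)
Step 3: in state B at pos 0, read 1 -> (B,1)->write 1,move R,goto C. Now: state=C, head=1, tape[-2..2]=00100 (head:    ^)
Step 4: in state C at pos 1, read 0 -> (C,0)->write 1,move L,goto A. Now: state=A, head=0, tape[-2..2]=00110 (head:   ^)
Step 5: in state A at pos 0, read 1 -> (A,1)->write 1,move L,goto A. Now: state=A, head=-1, tape[-2..2]=00110 (head:  ^)
Step 6: in state A at pos -1, read 0 -> (A,0)->write 1,move L,goto B. Now: state=B, head=-2, tape[-3..2]=001110 (head:  ^)
Head positions at steps 0..6: starting at 0, distinct positions visited = {-2, -1, 0, 1} -> 4 position(s)

Answer: 4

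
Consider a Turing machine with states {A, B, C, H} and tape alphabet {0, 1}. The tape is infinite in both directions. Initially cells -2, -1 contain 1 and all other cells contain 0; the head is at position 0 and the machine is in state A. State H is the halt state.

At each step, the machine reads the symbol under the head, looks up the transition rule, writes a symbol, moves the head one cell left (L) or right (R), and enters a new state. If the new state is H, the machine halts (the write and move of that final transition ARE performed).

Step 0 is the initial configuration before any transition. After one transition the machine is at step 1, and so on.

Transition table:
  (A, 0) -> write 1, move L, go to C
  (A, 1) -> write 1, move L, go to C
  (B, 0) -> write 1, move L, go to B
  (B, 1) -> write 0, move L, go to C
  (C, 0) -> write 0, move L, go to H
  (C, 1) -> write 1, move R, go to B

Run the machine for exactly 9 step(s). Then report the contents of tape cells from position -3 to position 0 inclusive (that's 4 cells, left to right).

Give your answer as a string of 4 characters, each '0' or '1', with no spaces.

Answer: 0011

Derivation:
Step 1: in state A at pos 0, read 0 -> (A,0)->write 1,move L,goto C. Now: state=C, head=-1, tape[-3..1]=01110 (head:   ^)
Step 2: in state C at pos -1, read 1 -> (C,1)->write 1,move R,goto B. Now: state=B, head=0, tape[-3..1]=01110 (head:    ^)
Step 3: in state B at pos 0, read 1 -> (B,1)->write 0,move L,goto C. Now: state=C, head=-1, tape[-3..1]=01100 (head:   ^)
Step 4: in state C at pos -1, read 1 -> (C,1)->write 1,move R,goto B. Now: state=B, head=0, tape[-3..1]=01100 (head:    ^)
Step 5: in state B at pos 0, read 0 -> (B,0)->write 1,move L,goto B. Now: state=B, head=-1, tape[-3..1]=01110 (head:   ^)
Step 6: in state B at pos -1, read 1 -> (B,1)->write 0,move L,goto C. Now: state=C, head=-2, tape[-3..1]=01010 (head:  ^)
Step 7: in state C at pos -2, read 1 -> (C,1)->write 1,move R,goto B. Now: state=B, head=-1, tape[-3..1]=01010 (head:   ^)
Step 8: in state B at pos -1, read 0 -> (B,0)->write 1,move L,goto B. Now: state=B, head=-2, tape[-3..1]=01110 (head:  ^)
Step 9: in state B at pos -2, read 1 -> (B,1)->write 0,move L,goto C. Now: state=C, head=-3, tape[-4..1]=000110 (head:  ^)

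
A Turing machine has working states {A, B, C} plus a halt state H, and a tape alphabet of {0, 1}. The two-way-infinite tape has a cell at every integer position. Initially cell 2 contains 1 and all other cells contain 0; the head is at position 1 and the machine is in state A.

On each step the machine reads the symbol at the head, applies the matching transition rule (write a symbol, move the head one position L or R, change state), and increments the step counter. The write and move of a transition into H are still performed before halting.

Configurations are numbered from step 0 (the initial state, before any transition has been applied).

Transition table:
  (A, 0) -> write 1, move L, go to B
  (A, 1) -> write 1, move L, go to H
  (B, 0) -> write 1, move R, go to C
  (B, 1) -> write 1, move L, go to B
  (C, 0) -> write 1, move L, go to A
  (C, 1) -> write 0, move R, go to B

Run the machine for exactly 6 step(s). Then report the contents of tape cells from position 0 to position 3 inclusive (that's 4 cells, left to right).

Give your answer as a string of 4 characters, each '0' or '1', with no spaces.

Answer: 1100

Derivation:
Step 1: in state A at pos 1, read 0 -> (A,0)->write 1,move L,goto B. Now: state=B, head=0, tape[-1..3]=00110 (head:  ^)
Step 2: in state B at pos 0, read 0 -> (B,0)->write 1,move R,goto C. Now: state=C, head=1, tape[-1..3]=01110 (head:   ^)
Step 3: in state C at pos 1, read 1 -> (C,1)->write 0,move R,goto B. Now: state=B, head=2, tape[-1..3]=01010 (head:    ^)
Step 4: in state B at pos 2, read 1 -> (B,1)->write 1,move L,goto B. Now: state=B, head=1, tape[-1..3]=01010 (head:   ^)
Step 5: in state B at pos 1, read 0 -> (B,0)->write 1,move R,goto C. Now: state=C, head=2, tape[-1..3]=01110 (head:    ^)
Step 6: in state C at pos 2, read 1 -> (C,1)->write 0,move R,goto B. Now: state=B, head=3, tape[-1..4]=011000 (head:     ^)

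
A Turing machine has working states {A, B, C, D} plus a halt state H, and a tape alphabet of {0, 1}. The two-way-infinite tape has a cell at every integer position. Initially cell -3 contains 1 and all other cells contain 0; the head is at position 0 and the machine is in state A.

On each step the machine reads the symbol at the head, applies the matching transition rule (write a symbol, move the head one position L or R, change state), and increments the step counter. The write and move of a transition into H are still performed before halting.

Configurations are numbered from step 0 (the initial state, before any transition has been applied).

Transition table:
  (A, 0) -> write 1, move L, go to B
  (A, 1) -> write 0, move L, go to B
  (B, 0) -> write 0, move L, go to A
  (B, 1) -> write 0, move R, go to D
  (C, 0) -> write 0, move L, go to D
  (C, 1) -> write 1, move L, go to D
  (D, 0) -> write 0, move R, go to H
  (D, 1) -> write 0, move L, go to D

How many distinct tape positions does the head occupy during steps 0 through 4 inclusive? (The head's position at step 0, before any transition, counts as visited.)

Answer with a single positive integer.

Step 1: in state A at pos 0, read 0 -> (A,0)->write 1,move L,goto B. Now: state=B, head=-1, tape[-4..1]=010010 (head:    ^)
Step 2: in state B at pos -1, read 0 -> (B,0)->write 0,move L,goto A. Now: state=A, head=-2, tape[-4..1]=010010 (head:   ^)
Step 3: in state A at pos -2, read 0 -> (A,0)->write 1,move L,goto B. Now: state=B, head=-3, tape[-4..1]=011010 (head:  ^)
Step 4: in state B at pos -3, read 1 -> (B,1)->write 0,move R,goto D. Now: state=D, head=-2, tape[-4..1]=001010 (head:   ^)
Head positions at steps 0..4: starting at 0, distinct positions visited = {-3, -2, -1, 0} -> 4 position(s)

Answer: 4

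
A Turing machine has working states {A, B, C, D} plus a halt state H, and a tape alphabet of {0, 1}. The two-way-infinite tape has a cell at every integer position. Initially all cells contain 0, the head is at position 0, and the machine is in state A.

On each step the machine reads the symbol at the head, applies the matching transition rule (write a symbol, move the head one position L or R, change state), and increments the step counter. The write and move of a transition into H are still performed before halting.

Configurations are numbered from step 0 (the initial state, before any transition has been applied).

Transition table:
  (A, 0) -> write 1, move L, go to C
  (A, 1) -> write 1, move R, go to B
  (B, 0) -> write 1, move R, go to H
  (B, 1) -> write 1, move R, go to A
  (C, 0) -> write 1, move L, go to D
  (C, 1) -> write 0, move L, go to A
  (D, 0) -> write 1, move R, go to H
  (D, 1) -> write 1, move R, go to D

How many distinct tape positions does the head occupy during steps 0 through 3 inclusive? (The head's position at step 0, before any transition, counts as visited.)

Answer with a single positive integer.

Answer: 3

Derivation:
Step 1: in state A at pos 0, read 0 -> (A,0)->write 1,move L,goto C. Now: state=C, head=-1, tape[-2..1]=0010 (head:  ^)
Step 2: in state C at pos -1, read 0 -> (C,0)->write 1,move L,goto D. Now: state=D, head=-2, tape[-3..1]=00110 (head:  ^)
Step 3: in state D at pos -2, read 0 -> (D,0)->write 1,move R,goto H. Now: state=H, head=-1, tape[-3..1]=01110 (head:   ^)
Head positions at steps 0..3: starting at 0, distinct positions visited = {-2, -1, 0} -> 3 position(s)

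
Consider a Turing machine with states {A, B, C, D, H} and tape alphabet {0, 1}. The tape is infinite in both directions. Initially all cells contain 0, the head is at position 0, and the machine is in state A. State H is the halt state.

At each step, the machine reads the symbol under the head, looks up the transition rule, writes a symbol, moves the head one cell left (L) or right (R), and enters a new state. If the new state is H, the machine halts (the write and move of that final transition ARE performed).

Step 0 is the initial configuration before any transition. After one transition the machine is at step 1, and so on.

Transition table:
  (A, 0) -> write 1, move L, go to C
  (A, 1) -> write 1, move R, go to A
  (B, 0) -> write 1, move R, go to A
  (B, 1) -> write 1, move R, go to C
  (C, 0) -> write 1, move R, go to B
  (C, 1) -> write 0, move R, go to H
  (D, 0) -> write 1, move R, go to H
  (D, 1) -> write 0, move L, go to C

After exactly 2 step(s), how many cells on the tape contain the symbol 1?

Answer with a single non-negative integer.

Answer: 2

Derivation:
Step 1: in state A at pos 0, read 0 -> (A,0)->write 1,move L,goto C. Now: state=C, head=-1, tape[-2..1]=0010 (head:  ^)
Step 2: in state C at pos -1, read 0 -> (C,0)->write 1,move R,goto B. Now: state=B, head=0, tape[-2..1]=0110 (head:   ^)
Cells containing 1 after step 2: {-1, 0} -> 2 cell(s)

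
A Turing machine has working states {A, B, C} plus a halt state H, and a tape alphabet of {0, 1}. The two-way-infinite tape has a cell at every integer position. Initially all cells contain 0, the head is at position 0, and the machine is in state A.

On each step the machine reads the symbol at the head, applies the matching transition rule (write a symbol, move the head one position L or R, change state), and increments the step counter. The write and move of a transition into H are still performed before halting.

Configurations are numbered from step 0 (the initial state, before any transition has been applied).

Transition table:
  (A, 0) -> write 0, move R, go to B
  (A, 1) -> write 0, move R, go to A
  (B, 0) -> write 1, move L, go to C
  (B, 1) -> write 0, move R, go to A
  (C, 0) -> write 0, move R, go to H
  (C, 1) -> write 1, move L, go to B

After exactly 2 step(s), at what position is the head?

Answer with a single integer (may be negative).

Step 1: in state A at pos 0, read 0 -> (A,0)->write 0,move R,goto B. Now: state=B, head=1, tape[-1..2]=0000 (head:   ^)
Step 2: in state B at pos 1, read 0 -> (B,0)->write 1,move L,goto C. Now: state=C, head=0, tape[-1..2]=0010 (head:  ^)

Answer: 0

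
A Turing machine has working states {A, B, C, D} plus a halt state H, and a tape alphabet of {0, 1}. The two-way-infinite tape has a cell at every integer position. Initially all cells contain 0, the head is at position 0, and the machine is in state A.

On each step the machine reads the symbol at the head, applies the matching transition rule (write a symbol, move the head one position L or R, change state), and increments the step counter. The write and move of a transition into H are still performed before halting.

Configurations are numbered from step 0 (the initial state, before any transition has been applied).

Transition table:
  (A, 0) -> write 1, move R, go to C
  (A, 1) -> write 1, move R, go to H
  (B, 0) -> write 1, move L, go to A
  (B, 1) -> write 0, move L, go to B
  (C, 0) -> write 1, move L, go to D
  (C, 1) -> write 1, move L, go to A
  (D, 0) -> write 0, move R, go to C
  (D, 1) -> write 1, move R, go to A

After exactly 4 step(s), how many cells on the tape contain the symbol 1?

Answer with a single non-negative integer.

Step 1: in state A at pos 0, read 0 -> (A,0)->write 1,move R,goto C. Now: state=C, head=1, tape[-1..2]=0100 (head:   ^)
Step 2: in state C at pos 1, read 0 -> (C,0)->write 1,move L,goto D. Now: state=D, head=0, tape[-1..2]=0110 (head:  ^)
Step 3: in state D at pos 0, read 1 -> (D,1)->write 1,move R,goto A. Now: state=A, head=1, tape[-1..2]=0110 (head:   ^)
Step 4: in state A at pos 1, read 1 -> (A,1)->write 1,move R,goto H. Now: state=H, head=2, tape[-1..3]=01100 (head:    ^)
Cells containing 1 after step 4: {0, 1} -> 2 cell(s)

Answer: 2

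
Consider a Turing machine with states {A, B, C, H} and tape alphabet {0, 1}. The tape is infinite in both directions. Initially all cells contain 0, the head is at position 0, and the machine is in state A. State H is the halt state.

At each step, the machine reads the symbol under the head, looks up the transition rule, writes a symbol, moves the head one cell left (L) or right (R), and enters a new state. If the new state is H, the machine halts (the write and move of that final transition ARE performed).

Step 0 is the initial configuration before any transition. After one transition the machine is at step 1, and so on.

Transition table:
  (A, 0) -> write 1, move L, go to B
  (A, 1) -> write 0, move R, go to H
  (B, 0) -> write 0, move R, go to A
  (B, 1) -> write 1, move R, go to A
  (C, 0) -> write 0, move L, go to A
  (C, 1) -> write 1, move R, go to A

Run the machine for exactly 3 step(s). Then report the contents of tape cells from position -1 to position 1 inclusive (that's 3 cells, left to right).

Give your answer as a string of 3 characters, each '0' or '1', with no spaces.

Answer: 000

Derivation:
Step 1: in state A at pos 0, read 0 -> (A,0)->write 1,move L,goto B. Now: state=B, head=-1, tape[-2..1]=0010 (head:  ^)
Step 2: in state B at pos -1, read 0 -> (B,0)->write 0,move R,goto A. Now: state=A, head=0, tape[-2..1]=0010 (head:   ^)
Step 3: in state A at pos 0, read 1 -> (A,1)->write 0,move R,goto H. Now: state=H, head=1, tape[-2..2]=00000 (head:    ^)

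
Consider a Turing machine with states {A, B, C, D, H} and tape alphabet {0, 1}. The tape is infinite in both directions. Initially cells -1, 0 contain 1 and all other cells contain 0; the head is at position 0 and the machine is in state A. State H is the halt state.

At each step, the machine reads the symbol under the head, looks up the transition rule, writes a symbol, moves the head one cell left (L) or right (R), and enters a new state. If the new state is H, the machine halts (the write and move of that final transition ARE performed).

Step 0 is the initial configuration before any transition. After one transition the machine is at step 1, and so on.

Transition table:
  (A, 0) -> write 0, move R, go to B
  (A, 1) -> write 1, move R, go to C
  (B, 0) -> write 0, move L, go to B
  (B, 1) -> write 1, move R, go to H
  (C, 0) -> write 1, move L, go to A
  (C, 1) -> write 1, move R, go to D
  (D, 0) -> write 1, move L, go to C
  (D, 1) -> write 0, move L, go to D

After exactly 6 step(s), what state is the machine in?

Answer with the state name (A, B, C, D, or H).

Answer: D

Derivation:
Step 1: in state A at pos 0, read 1 -> (A,1)->write 1,move R,goto C. Now: state=C, head=1, tape[-2..2]=01100 (head:    ^)
Step 2: in state C at pos 1, read 0 -> (C,0)->write 1,move L,goto A. Now: state=A, head=0, tape[-2..2]=01110 (head:   ^)
Step 3: in state A at pos 0, read 1 -> (A,1)->write 1,move R,goto C. Now: state=C, head=1, tape[-2..2]=01110 (head:    ^)
Step 4: in state C at pos 1, read 1 -> (C,1)->write 1,move R,goto D. Now: state=D, head=2, tape[-2..3]=011100 (head:     ^)
Step 5: in state D at pos 2, read 0 -> (D,0)->write 1,move L,goto C. Now: state=C, head=1, tape[-2..3]=011110 (head:    ^)
Step 6: in state C at pos 1, read 1 -> (C,1)->write 1,move R,goto D. Now: state=D, head=2, tape[-2..3]=011110 (head:     ^)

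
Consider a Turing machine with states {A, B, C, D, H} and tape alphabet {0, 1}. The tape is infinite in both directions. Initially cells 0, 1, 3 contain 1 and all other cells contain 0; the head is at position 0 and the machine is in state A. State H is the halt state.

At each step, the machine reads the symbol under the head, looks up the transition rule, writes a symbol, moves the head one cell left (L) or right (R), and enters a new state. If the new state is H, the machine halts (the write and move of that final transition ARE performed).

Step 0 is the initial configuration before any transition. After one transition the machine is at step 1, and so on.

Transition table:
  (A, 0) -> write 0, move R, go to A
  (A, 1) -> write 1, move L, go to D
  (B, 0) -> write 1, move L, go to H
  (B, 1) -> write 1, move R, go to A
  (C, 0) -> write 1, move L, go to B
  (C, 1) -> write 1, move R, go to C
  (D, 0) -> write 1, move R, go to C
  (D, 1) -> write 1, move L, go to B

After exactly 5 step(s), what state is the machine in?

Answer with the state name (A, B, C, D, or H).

Answer: B

Derivation:
Step 1: in state A at pos 0, read 1 -> (A,1)->write 1,move L,goto D. Now: state=D, head=-1, tape[-2..4]=0011010 (head:  ^)
Step 2: in state D at pos -1, read 0 -> (D,0)->write 1,move R,goto C. Now: state=C, head=0, tape[-2..4]=0111010 (head:   ^)
Step 3: in state C at pos 0, read 1 -> (C,1)->write 1,move R,goto C. Now: state=C, head=1, tape[-2..4]=0111010 (head:    ^)
Step 4: in state C at pos 1, read 1 -> (C,1)->write 1,move R,goto C. Now: state=C, head=2, tape[-2..4]=0111010 (head:     ^)
Step 5: in state C at pos 2, read 0 -> (C,0)->write 1,move L,goto B. Now: state=B, head=1, tape[-2..4]=0111110 (head:    ^)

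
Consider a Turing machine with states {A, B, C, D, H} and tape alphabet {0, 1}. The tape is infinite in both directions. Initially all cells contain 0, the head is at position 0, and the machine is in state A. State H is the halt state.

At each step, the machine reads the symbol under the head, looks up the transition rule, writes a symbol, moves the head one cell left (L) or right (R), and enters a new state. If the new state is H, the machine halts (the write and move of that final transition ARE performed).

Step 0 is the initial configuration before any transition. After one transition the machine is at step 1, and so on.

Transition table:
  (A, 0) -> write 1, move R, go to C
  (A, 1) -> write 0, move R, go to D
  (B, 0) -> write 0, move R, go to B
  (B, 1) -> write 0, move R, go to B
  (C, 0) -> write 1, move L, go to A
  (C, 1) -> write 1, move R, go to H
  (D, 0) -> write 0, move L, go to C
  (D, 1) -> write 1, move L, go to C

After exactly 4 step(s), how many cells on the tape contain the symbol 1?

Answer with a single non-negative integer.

Step 1: in state A at pos 0, read 0 -> (A,0)->write 1,move R,goto C. Now: state=C, head=1, tape[-1..2]=0100 (head:   ^)
Step 2: in state C at pos 1, read 0 -> (C,0)->write 1,move L,goto A. Now: state=A, head=0, tape[-1..2]=0110 (head:  ^)
Step 3: in state A at pos 0, read 1 -> (A,1)->write 0,move R,goto D. Now: state=D, head=1, tape[-1..2]=0010 (head:   ^)
Step 4: in state D at pos 1, read 1 -> (D,1)->write 1,move L,goto C. Now: state=C, head=0, tape[-1..2]=0010 (head:  ^)
Cells containing 1 after step 4: {1} -> 1 cell(s)

Answer: 1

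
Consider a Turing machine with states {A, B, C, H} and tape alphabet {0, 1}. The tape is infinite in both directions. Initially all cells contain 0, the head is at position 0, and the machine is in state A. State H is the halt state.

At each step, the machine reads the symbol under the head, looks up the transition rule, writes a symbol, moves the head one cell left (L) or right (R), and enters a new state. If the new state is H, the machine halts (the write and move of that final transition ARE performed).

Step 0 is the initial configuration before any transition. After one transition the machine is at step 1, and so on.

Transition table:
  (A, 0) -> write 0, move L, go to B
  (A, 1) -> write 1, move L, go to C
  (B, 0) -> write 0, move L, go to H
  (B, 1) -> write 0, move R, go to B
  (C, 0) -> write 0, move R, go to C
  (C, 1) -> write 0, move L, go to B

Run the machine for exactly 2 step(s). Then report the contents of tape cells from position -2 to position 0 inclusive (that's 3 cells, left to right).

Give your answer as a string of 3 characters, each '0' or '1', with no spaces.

Step 1: in state A at pos 0, read 0 -> (A,0)->write 0,move L,goto B. Now: state=B, head=-1, tape[-2..1]=0000 (head:  ^)
Step 2: in state B at pos -1, read 0 -> (B,0)->write 0,move L,goto H. Now: state=H, head=-2, tape[-3..1]=00000 (head:  ^)

Answer: 000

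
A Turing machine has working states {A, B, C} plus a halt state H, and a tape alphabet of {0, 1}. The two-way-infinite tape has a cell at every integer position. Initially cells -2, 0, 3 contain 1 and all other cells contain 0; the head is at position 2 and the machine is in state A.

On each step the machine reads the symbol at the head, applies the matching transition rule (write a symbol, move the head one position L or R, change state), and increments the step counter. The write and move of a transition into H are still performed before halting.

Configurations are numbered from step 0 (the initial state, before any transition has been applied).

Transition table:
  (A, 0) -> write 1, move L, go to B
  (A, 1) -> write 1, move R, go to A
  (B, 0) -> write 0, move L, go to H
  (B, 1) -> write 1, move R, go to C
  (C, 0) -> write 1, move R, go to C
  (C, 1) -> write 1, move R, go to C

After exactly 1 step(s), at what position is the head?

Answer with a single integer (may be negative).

Answer: 1

Derivation:
Step 1: in state A at pos 2, read 0 -> (A,0)->write 1,move L,goto B. Now: state=B, head=1, tape[-3..4]=01010110 (head:     ^)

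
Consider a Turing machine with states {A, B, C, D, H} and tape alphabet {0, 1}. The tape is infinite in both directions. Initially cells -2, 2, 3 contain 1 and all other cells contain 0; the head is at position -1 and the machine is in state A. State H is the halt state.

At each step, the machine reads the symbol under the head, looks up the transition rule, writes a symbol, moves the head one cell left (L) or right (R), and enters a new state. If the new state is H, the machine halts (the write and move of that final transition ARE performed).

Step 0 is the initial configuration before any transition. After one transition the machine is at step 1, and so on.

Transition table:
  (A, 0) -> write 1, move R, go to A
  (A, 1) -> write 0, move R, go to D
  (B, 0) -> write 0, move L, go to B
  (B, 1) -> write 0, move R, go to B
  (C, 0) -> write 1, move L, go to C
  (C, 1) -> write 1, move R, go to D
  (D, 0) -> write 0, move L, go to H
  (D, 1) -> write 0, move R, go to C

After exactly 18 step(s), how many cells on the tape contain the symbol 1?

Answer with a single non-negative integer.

Answer: 6

Derivation:
Step 1: in state A at pos -1, read 0 -> (A,0)->write 1,move R,goto A. Now: state=A, head=0, tape[-3..4]=01100110 (head:    ^)
Step 2: in state A at pos 0, read 0 -> (A,0)->write 1,move R,goto A. Now: state=A, head=1, tape[-3..4]=01110110 (head:     ^)
Step 3: in state A at pos 1, read 0 -> (A,0)->write 1,move R,goto A. Now: state=A, head=2, tape[-3..4]=01111110 (head:      ^)
Step 4: in state A at pos 2, read 1 -> (A,1)->write 0,move R,goto D. Now: state=D, head=3, tape[-3..4]=01111010 (head:       ^)
Step 5: in state D at pos 3, read 1 -> (D,1)->write 0,move R,goto C. Now: state=C, head=4, tape[-3..5]=011110000 (head:        ^)
Step 6: in state C at pos 4, read 0 -> (C,0)->write 1,move L,goto C. Now: state=C, head=3, tape[-3..5]=011110010 (head:       ^)
Step 7: in state C at pos 3, read 0 -> (C,0)->write 1,move L,goto C. Now: state=C, head=2, tape[-3..5]=011110110 (head:      ^)
Step 8: in state C at pos 2, read 0 -> (C,0)->write 1,move L,goto C. Now: state=C, head=1, tape[-3..5]=011111110 (head:     ^)
Step 9: in state C at pos 1, read 1 -> (C,1)->write 1,move R,goto D. Now: state=D, head=2, tape[-3..5]=011111110 (head:      ^)
Step 10: in state D at pos 2, read 1 -> (D,1)->write 0,move R,goto C. Now: state=C, head=3, tape[-3..5]=011110110 (head:       ^)
Step 11: in state C at pos 3, read 1 -> (C,1)->write 1,move R,goto D. Now: state=D, head=4, tape[-3..5]=011110110 (head:        ^)
Step 12: in state D at pos 4, read 1 -> (D,1)->write 0,move R,goto C. Now: state=C, head=5, tape[-3..6]=0111101000 (head:         ^)
Step 13: in state C at pos 5, read 0 -> (C,0)->write 1,move L,goto C. Now: state=C, head=4, tape[-3..6]=0111101010 (head:        ^)
Step 14: in state C at pos 4, read 0 -> (C,0)->write 1,move L,goto C. Now: state=C, head=3, tape[-3..6]=0111101110 (head:       ^)
Step 15: in state C at pos 3, read 1 -> (C,1)->write 1,move R,goto D. Now: state=D, head=4, tape[-3..6]=0111101110 (head:        ^)
Step 16: in state D at pos 4, read 1 -> (D,1)->write 0,move R,goto C. Now: state=C, head=5, tape[-3..6]=0111101010 (head:         ^)
Step 17: in state C at pos 5, read 1 -> (C,1)->write 1,move R,goto D. Now: state=D, head=6, tape[-3..7]=01111010100 (head:          ^)
Step 18: in state D at pos 6, read 0 -> (D,0)->write 0,move L,goto H. Now: state=H, head=5, tape[-3..7]=01111010100 (head:         ^)
Cells containing 1 after step 18: {-2, -1, 0, 1, 3, 5} -> 6 cell(s)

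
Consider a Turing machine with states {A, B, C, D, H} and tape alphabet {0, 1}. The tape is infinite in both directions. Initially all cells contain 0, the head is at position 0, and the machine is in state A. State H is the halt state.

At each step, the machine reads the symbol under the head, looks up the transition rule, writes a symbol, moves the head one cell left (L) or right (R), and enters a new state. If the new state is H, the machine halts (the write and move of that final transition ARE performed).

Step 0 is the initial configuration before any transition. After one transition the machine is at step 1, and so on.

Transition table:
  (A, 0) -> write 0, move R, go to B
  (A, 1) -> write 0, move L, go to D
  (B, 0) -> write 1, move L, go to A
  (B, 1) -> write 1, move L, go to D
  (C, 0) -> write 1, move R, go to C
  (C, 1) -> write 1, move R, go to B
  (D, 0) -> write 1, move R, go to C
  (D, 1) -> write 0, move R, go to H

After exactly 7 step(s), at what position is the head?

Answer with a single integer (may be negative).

Answer: 1

Derivation:
Step 1: in state A at pos 0, read 0 -> (A,0)->write 0,move R,goto B. Now: state=B, head=1, tape[-1..2]=0000 (head:   ^)
Step 2: in state B at pos 1, read 0 -> (B,0)->write 1,move L,goto A. Now: state=A, head=0, tape[-1..2]=0010 (head:  ^)
Step 3: in state A at pos 0, read 0 -> (A,0)->write 0,move R,goto B. Now: state=B, head=1, tape[-1..2]=0010 (head:   ^)
Step 4: in state B at pos 1, read 1 -> (B,1)->write 1,move L,goto D. Now: state=D, head=0, tape[-1..2]=0010 (head:  ^)
Step 5: in state D at pos 0, read 0 -> (D,0)->write 1,move R,goto C. Now: state=C, head=1, tape[-1..2]=0110 (head:   ^)
Step 6: in state C at pos 1, read 1 -> (C,1)->write 1,move R,goto B. Now: state=B, head=2, tape[-1..3]=01100 (head:    ^)
Step 7: in state B at pos 2, read 0 -> (B,0)->write 1,move L,goto A. Now: state=A, head=1, tape[-1..3]=01110 (head:   ^)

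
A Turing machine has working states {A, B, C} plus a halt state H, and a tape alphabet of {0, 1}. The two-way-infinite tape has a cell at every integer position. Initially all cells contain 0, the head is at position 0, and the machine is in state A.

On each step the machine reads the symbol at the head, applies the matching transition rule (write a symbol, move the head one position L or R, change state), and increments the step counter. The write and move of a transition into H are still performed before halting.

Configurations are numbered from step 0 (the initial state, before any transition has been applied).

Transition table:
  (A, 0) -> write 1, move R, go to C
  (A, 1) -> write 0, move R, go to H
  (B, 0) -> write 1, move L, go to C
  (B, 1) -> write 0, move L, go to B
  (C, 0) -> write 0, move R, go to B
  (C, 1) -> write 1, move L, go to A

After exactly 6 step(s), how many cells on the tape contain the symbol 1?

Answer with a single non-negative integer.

Step 1: in state A at pos 0, read 0 -> (A,0)->write 1,move R,goto C. Now: state=C, head=1, tape[-1..2]=0100 (head:   ^)
Step 2: in state C at pos 1, read 0 -> (C,0)->write 0,move R,goto B. Now: state=B, head=2, tape[-1..3]=01000 (head:    ^)
Step 3: in state B at pos 2, read 0 -> (B,0)->write 1,move L,goto C. Now: state=C, head=1, tape[-1..3]=01010 (head:   ^)
Step 4: in state C at pos 1, read 0 -> (C,0)->write 0,move R,goto B. Now: state=B, head=2, tape[-1..3]=01010 (head:    ^)
Step 5: in state B at pos 2, read 1 -> (B,1)->write 0,move L,goto B. Now: state=B, head=1, tape[-1..3]=01000 (head:   ^)
Step 6: in state B at pos 1, read 0 -> (B,0)->write 1,move L,goto C. Now: state=C, head=0, tape[-1..3]=01100 (head:  ^)
Cells containing 1 after step 6: {0, 1} -> 2 cell(s)

Answer: 2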